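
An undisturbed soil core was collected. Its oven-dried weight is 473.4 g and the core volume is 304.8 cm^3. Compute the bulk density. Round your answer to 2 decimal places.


Step 1: Identify the formula: BD = dry mass / volume
Step 2: Substitute values: BD = 473.4 / 304.8
Step 3: BD = 1.55 g/cm^3

1.55


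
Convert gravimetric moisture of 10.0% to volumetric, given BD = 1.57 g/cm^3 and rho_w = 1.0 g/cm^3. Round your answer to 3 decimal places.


Step 1: theta = (w / 100) * BD / rho_w
Step 2: theta = (10.0 / 100) * 1.57 / 1.0
Step 3: theta = 0.1 * 1.57
Step 4: theta = 0.157

0.157


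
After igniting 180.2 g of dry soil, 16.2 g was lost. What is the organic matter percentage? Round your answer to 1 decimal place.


Step 1: OM% = 100 * LOI / sample mass
Step 2: OM = 100 * 16.2 / 180.2
Step 3: OM = 9.0%

9.0


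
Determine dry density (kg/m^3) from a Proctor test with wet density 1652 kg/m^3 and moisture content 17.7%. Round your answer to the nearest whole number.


Step 1: Dry density = wet density / (1 + w/100)
Step 2: Dry density = 1652 / (1 + 17.7/100)
Step 3: Dry density = 1652 / 1.177
Step 4: Dry density = 1404 kg/m^3

1404


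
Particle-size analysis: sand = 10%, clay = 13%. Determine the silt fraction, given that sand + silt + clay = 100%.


Step 1: sand + silt + clay = 100%
Step 2: silt = 100 - sand - clay
Step 3: silt = 100 - 10 - 13
Step 4: silt = 77%

77


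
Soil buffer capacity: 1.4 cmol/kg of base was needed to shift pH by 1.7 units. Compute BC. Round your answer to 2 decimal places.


Step 1: BC = change in base / change in pH
Step 2: BC = 1.4 / 1.7
Step 3: BC = 0.82 cmol/(kg*pH unit)

0.82


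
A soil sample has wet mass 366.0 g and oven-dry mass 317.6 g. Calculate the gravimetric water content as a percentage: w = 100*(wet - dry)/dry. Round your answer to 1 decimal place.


Step 1: Water mass = wet - dry = 366.0 - 317.6 = 48.4 g
Step 2: w = 100 * water mass / dry mass
Step 3: w = 100 * 48.4 / 317.6 = 15.2%

15.2


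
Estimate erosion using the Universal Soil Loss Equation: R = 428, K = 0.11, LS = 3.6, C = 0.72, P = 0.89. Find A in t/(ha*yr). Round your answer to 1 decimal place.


Step 1: A = R * K * LS * C * P
Step 2: R * K = 428 * 0.11 = 47.08
Step 3: (R*K) * LS = 47.08 * 3.6 = 169.488
Step 4: * C * P = 169.488 * 0.72 * 0.89 = 108.6
Step 5: A = 108.6 t/(ha*yr)

108.6


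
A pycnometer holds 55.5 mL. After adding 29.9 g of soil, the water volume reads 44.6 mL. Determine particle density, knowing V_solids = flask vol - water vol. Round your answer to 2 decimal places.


Step 1: Volume of solids = flask volume - water volume with soil
Step 2: V_solids = 55.5 - 44.6 = 10.9 mL
Step 3: Particle density = mass / V_solids = 29.9 / 10.9 = 2.74 g/cm^3

2.74


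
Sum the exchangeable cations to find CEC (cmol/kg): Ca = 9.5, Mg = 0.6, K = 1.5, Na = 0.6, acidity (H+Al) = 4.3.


Step 1: CEC = Ca + Mg + K + Na + (H+Al)
Step 2: CEC = 9.5 + 0.6 + 1.5 + 0.6 + 4.3
Step 3: CEC = 16.5 cmol/kg

16.5


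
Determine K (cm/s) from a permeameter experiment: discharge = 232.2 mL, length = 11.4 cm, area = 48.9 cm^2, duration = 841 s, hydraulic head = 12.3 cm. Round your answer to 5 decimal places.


Step 1: K = Q * L / (A * t * h)
Step 2: Numerator = 232.2 * 11.4 = 2647.08
Step 3: Denominator = 48.9 * 841 * 12.3 = 505836.27
Step 4: K = 2647.08 / 505836.27 = 0.00523 cm/s

0.00523


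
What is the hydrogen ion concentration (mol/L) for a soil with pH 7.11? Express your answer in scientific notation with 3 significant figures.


Step 1: [H+] = 10^(-pH)
Step 2: [H+] = 10^(-7.11)
Step 3: [H+] = 7.76e-08 mol/L

7.76e-08


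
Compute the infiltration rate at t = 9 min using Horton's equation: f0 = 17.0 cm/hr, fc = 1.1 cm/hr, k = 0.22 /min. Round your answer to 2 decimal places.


Step 1: f = fc + (f0 - fc) * exp(-k * t)
Step 2: exp(-0.22 * 9) = 0.138069
Step 3: f = 1.1 + (17.0 - 1.1) * 0.138069
Step 4: f = 1.1 + 15.9 * 0.138069
Step 5: f = 3.3 cm/hr

3.3


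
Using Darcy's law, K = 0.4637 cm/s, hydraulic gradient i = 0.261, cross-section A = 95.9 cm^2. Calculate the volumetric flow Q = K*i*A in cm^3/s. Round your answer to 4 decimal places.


Step 1: Apply Darcy's law: Q = K * i * A
Step 2: Q = 0.4637 * 0.261 * 95.9
Step 3: Q = 11.6064 cm^3/s

11.6064


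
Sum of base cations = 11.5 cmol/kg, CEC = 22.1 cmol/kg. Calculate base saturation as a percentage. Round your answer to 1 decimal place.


Step 1: BS = 100 * (sum of bases) / CEC
Step 2: BS = 100 * 11.5 / 22.1
Step 3: BS = 52.0%

52.0


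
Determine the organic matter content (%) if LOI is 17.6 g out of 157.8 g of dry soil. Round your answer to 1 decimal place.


Step 1: OM% = 100 * LOI / sample mass
Step 2: OM = 100 * 17.6 / 157.8
Step 3: OM = 11.2%

11.2


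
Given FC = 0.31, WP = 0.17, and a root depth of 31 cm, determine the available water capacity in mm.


Step 1: Available water = (FC - WP) * depth * 10
Step 2: AW = (0.31 - 0.17) * 31 * 10
Step 3: AW = 0.14 * 31 * 10
Step 4: AW = 43.4 mm

43.4


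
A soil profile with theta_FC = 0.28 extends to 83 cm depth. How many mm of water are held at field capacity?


Step 1: Water (mm) = theta_FC * depth (cm) * 10
Step 2: Water = 0.28 * 83 * 10
Step 3: Water = 232.4 mm

232.4


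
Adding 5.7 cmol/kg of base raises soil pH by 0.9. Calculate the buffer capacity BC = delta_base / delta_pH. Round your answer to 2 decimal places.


Step 1: BC = change in base / change in pH
Step 2: BC = 5.7 / 0.9
Step 3: BC = 6.33 cmol/(kg*pH unit)

6.33


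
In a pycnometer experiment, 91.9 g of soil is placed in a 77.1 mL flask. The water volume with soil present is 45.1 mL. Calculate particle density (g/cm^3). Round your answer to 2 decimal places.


Step 1: Volume of solids = flask volume - water volume with soil
Step 2: V_solids = 77.1 - 45.1 = 32.0 mL
Step 3: Particle density = mass / V_solids = 91.9 / 32.0 = 2.87 g/cm^3

2.87


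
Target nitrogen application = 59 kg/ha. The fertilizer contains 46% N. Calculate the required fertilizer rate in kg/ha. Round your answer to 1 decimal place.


Step 1: Fertilizer rate = target N / (N content / 100)
Step 2: Rate = 59 / (46 / 100)
Step 3: Rate = 59 / 0.46
Step 4: Rate = 128.3 kg/ha

128.3


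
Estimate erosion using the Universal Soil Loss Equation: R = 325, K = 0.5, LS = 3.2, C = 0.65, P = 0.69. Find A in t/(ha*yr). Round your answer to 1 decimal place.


Step 1: A = R * K * LS * C * P
Step 2: R * K = 325 * 0.5 = 162.5
Step 3: (R*K) * LS = 162.5 * 3.2 = 520.0
Step 4: * C * P = 520.0 * 0.65 * 0.69 = 233.2
Step 5: A = 233.2 t/(ha*yr)

233.2


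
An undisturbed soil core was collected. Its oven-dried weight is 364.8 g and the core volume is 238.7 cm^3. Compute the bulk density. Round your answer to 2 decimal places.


Step 1: Identify the formula: BD = dry mass / volume
Step 2: Substitute values: BD = 364.8 / 238.7
Step 3: BD = 1.53 g/cm^3

1.53


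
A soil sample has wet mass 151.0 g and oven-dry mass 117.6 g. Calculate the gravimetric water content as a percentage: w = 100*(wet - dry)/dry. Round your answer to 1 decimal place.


Step 1: Water mass = wet - dry = 151.0 - 117.6 = 33.4 g
Step 2: w = 100 * water mass / dry mass
Step 3: w = 100 * 33.4 / 117.6 = 28.4%

28.4


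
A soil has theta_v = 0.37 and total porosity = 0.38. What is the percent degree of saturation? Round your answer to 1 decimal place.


Step 1: S = 100 * theta_v / n
Step 2: S = 100 * 0.37 / 0.38
Step 3: S = 97.4%

97.4


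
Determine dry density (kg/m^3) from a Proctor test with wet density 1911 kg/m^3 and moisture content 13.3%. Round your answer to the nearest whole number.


Step 1: Dry density = wet density / (1 + w/100)
Step 2: Dry density = 1911 / (1 + 13.3/100)
Step 3: Dry density = 1911 / 1.133
Step 4: Dry density = 1687 kg/m^3

1687


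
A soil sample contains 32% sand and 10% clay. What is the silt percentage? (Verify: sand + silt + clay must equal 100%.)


Step 1: sand + silt + clay = 100%
Step 2: silt = 100 - sand - clay
Step 3: silt = 100 - 32 - 10
Step 4: silt = 58%

58


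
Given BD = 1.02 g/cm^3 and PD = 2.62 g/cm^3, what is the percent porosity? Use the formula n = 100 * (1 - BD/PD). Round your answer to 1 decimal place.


Step 1: Formula: n = 100 * (1 - BD / PD)
Step 2: n = 100 * (1 - 1.02 / 2.62)
Step 3: n = 100 * (1 - 0.38931)
Step 4: n = 61.1%

61.1


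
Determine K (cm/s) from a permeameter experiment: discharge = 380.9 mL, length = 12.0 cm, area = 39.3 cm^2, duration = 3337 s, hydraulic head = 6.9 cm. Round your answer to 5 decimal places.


Step 1: K = Q * L / (A * t * h)
Step 2: Numerator = 380.9 * 12.0 = 4570.8
Step 3: Denominator = 39.3 * 3337 * 6.9 = 904894.29
Step 4: K = 4570.8 / 904894.29 = 0.00505 cm/s

0.00505


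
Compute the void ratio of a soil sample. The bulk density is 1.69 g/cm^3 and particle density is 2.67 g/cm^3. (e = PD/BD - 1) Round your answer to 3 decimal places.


Step 1: e = PD / BD - 1
Step 2: e = 2.67 / 1.69 - 1
Step 3: e = 1.57988 - 1
Step 4: e = 0.58

0.58


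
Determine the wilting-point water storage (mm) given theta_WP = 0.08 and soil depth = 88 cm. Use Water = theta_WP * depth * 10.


Step 1: Water (mm) = theta_WP * depth * 10
Step 2: Water = 0.08 * 88 * 10
Step 3: Water = 70.4 mm

70.4


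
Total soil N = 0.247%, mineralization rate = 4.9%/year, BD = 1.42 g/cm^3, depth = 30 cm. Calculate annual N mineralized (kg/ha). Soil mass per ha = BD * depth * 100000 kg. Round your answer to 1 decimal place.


Step 1: Soil mass per ha = BD * depth * 100000 = 1.42 * 30 * 100000 = 4260000 kg
Step 2: Total N pool = soil mass * N%/100 = 4260000 * 0.247/100 = 10522.2 kg/ha
Step 3: N mineralized = N pool * rate%/100 = 10522.2 * 4.9/100 = 515.6 kg/ha/yr

515.6


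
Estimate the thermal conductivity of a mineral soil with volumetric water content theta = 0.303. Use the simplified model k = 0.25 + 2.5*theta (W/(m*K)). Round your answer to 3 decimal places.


Step 1: k = 0.25 + 2.5 * theta
Step 2: k = 0.25 + 2.5 * 0.303
Step 3: k = 0.25 + 0.758
Step 4: k = 1.008 W/(m*K)

1.008


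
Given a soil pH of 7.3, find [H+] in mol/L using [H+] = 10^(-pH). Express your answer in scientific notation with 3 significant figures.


Step 1: [H+] = 10^(-pH)
Step 2: [H+] = 10^(-7.3)
Step 3: [H+] = 5.01e-08 mol/L

5.01e-08


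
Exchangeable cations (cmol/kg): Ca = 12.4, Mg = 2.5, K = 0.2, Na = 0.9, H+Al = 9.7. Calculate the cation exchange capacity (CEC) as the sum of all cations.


Step 1: CEC = Ca + Mg + K + Na + (H+Al)
Step 2: CEC = 12.4 + 2.5 + 0.2 + 0.9 + 9.7
Step 3: CEC = 25.7 cmol/kg

25.7


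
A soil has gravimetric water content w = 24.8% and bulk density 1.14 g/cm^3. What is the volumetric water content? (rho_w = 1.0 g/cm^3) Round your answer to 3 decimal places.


Step 1: theta = (w / 100) * BD / rho_w
Step 2: theta = (24.8 / 100) * 1.14 / 1.0
Step 3: theta = 0.248 * 1.14
Step 4: theta = 0.283

0.283


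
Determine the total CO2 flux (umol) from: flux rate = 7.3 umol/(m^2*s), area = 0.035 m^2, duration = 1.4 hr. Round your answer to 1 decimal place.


Step 1: Convert time to seconds: 1.4 hr * 3600 = 5040.0 s
Step 2: Total = flux * area * time_s
Step 3: Total = 7.3 * 0.035 * 5040.0
Step 4: Total = 1287.7 umol

1287.7


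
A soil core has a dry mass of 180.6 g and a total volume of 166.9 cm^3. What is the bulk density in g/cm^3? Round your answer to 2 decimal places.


Step 1: Identify the formula: BD = dry mass / volume
Step 2: Substitute values: BD = 180.6 / 166.9
Step 3: BD = 1.08 g/cm^3

1.08


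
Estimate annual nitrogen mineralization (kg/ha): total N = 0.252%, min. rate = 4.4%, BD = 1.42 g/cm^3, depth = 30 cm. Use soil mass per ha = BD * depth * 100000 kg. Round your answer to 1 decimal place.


Step 1: Soil mass per ha = BD * depth * 100000 = 1.42 * 30 * 100000 = 4260000 kg
Step 2: Total N pool = soil mass * N%/100 = 4260000 * 0.252/100 = 10735.2 kg/ha
Step 3: N mineralized = N pool * rate%/100 = 10735.2 * 4.4/100 = 472.3 kg/ha/yr

472.3


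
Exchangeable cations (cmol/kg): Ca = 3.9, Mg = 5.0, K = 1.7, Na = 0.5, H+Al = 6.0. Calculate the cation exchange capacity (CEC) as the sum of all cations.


Step 1: CEC = Ca + Mg + K + Na + (H+Al)
Step 2: CEC = 3.9 + 5.0 + 1.7 + 0.5 + 6.0
Step 3: CEC = 17.1 cmol/kg

17.1


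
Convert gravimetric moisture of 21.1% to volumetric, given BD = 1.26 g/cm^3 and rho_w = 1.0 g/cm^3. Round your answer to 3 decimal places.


Step 1: theta = (w / 100) * BD / rho_w
Step 2: theta = (21.1 / 100) * 1.26 / 1.0
Step 3: theta = 0.211 * 1.26
Step 4: theta = 0.266

0.266


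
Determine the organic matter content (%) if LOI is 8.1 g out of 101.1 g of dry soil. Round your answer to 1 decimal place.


Step 1: OM% = 100 * LOI / sample mass
Step 2: OM = 100 * 8.1 / 101.1
Step 3: OM = 8.0%

8.0


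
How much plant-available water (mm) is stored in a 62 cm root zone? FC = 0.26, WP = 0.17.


Step 1: Available water = (FC - WP) * depth * 10
Step 2: AW = (0.26 - 0.17) * 62 * 10
Step 3: AW = 0.09 * 62 * 10
Step 4: AW = 55.8 mm

55.8


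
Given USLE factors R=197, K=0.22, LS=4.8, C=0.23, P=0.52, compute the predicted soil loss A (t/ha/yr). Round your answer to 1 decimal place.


Step 1: A = R * K * LS * C * P
Step 2: R * K = 197 * 0.22 = 43.34
Step 3: (R*K) * LS = 43.34 * 4.8 = 208.032
Step 4: * C * P = 208.032 * 0.23 * 0.52 = 24.9
Step 5: A = 24.9 t/(ha*yr)

24.9


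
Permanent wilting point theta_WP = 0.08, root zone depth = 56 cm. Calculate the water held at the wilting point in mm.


Step 1: Water (mm) = theta_WP * depth * 10
Step 2: Water = 0.08 * 56 * 10
Step 3: Water = 44.8 mm

44.8


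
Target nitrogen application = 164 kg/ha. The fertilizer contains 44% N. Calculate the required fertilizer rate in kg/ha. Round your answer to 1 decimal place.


Step 1: Fertilizer rate = target N / (N content / 100)
Step 2: Rate = 164 / (44 / 100)
Step 3: Rate = 164 / 0.44
Step 4: Rate = 372.7 kg/ha

372.7


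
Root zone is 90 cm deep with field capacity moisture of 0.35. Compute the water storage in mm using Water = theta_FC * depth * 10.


Step 1: Water (mm) = theta_FC * depth (cm) * 10
Step 2: Water = 0.35 * 90 * 10
Step 3: Water = 315.0 mm

315.0


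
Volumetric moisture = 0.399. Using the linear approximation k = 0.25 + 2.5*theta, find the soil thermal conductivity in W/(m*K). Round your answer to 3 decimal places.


Step 1: k = 0.25 + 2.5 * theta
Step 2: k = 0.25 + 2.5 * 0.399
Step 3: k = 0.25 + 0.998
Step 4: k = 1.248 W/(m*K)

1.248


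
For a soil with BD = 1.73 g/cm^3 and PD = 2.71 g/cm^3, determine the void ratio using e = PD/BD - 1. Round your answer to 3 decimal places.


Step 1: e = PD / BD - 1
Step 2: e = 2.71 / 1.73 - 1
Step 3: e = 1.56647 - 1
Step 4: e = 0.566

0.566


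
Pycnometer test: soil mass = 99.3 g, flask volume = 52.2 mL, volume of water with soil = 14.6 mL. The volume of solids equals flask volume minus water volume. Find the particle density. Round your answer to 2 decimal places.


Step 1: Volume of solids = flask volume - water volume with soil
Step 2: V_solids = 52.2 - 14.6 = 37.6 mL
Step 3: Particle density = mass / V_solids = 99.3 / 37.6 = 2.64 g/cm^3

2.64


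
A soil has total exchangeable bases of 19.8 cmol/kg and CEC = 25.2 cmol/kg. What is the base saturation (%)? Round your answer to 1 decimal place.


Step 1: BS = 100 * (sum of bases) / CEC
Step 2: BS = 100 * 19.8 / 25.2
Step 3: BS = 78.6%

78.6


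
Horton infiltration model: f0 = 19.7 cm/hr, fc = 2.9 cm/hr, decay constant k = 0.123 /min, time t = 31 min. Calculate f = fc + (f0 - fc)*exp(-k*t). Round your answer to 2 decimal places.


Step 1: f = fc + (f0 - fc) * exp(-k * t)
Step 2: exp(-0.123 * 31) = 0.022082
Step 3: f = 2.9 + (19.7 - 2.9) * 0.022082
Step 4: f = 2.9 + 16.8 * 0.022082
Step 5: f = 3.27 cm/hr

3.27


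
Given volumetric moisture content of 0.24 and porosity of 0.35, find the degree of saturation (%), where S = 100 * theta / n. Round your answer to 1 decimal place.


Step 1: S = 100 * theta_v / n
Step 2: S = 100 * 0.24 / 0.35
Step 3: S = 68.6%

68.6


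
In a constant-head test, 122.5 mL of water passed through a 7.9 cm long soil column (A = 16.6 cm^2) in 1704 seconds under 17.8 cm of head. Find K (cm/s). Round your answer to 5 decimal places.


Step 1: K = Q * L / (A * t * h)
Step 2: Numerator = 122.5 * 7.9 = 967.75
Step 3: Denominator = 16.6 * 1704 * 17.8 = 503497.92
Step 4: K = 967.75 / 503497.92 = 0.00192 cm/s

0.00192


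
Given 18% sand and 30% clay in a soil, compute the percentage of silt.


Step 1: sand + silt + clay = 100%
Step 2: silt = 100 - sand - clay
Step 3: silt = 100 - 18 - 30
Step 4: silt = 52%

52


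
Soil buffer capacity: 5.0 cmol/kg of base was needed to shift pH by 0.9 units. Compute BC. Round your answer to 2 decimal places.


Step 1: BC = change in base / change in pH
Step 2: BC = 5.0 / 0.9
Step 3: BC = 5.56 cmol/(kg*pH unit)

5.56


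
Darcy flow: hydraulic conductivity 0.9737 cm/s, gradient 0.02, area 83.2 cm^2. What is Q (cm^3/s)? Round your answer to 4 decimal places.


Step 1: Apply Darcy's law: Q = K * i * A
Step 2: Q = 0.9737 * 0.02 * 83.2
Step 3: Q = 1.6202 cm^3/s

1.6202


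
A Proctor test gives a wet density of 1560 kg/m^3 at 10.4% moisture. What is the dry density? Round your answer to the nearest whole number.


Step 1: Dry density = wet density / (1 + w/100)
Step 2: Dry density = 1560 / (1 + 10.4/100)
Step 3: Dry density = 1560 / 1.104
Step 4: Dry density = 1413 kg/m^3

1413


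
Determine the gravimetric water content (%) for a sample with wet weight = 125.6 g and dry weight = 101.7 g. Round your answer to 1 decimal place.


Step 1: Water mass = wet - dry = 125.6 - 101.7 = 23.9 g
Step 2: w = 100 * water mass / dry mass
Step 3: w = 100 * 23.9 / 101.7 = 23.5%

23.5


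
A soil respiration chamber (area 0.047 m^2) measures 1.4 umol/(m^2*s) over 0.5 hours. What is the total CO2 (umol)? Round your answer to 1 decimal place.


Step 1: Convert time to seconds: 0.5 hr * 3600 = 1800.0 s
Step 2: Total = flux * area * time_s
Step 3: Total = 1.4 * 0.047 * 1800.0
Step 4: Total = 118.4 umol

118.4


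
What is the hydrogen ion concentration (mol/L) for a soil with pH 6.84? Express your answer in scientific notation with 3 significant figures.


Step 1: [H+] = 10^(-pH)
Step 2: [H+] = 10^(-6.84)
Step 3: [H+] = 1.45e-07 mol/L

1.45e-07


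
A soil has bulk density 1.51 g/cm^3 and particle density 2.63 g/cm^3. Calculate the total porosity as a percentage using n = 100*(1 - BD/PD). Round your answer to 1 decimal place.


Step 1: Formula: n = 100 * (1 - BD / PD)
Step 2: n = 100 * (1 - 1.51 / 2.63)
Step 3: n = 100 * (1 - 0.57414)
Step 4: n = 42.6%

42.6


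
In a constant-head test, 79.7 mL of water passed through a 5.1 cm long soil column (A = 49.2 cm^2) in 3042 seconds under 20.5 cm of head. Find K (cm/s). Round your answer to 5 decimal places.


Step 1: K = Q * L / (A * t * h)
Step 2: Numerator = 79.7 * 5.1 = 406.47
Step 3: Denominator = 49.2 * 3042 * 20.5 = 3068161.2
Step 4: K = 406.47 / 3068161.2 = 0.00013 cm/s

0.00013


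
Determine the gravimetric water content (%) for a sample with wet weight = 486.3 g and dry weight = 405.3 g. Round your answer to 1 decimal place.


Step 1: Water mass = wet - dry = 486.3 - 405.3 = 81.0 g
Step 2: w = 100 * water mass / dry mass
Step 3: w = 100 * 81.0 / 405.3 = 20.0%

20.0


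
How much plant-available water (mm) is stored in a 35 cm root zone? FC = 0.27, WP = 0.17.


Step 1: Available water = (FC - WP) * depth * 10
Step 2: AW = (0.27 - 0.17) * 35 * 10
Step 3: AW = 0.1 * 35 * 10
Step 4: AW = 35.0 mm

35.0


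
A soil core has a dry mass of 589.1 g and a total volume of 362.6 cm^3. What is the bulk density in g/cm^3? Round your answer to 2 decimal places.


Step 1: Identify the formula: BD = dry mass / volume
Step 2: Substitute values: BD = 589.1 / 362.6
Step 3: BD = 1.62 g/cm^3

1.62


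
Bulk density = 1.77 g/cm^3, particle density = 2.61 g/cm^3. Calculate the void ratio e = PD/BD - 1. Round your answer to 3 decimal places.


Step 1: e = PD / BD - 1
Step 2: e = 2.61 / 1.77 - 1
Step 3: e = 1.47458 - 1
Step 4: e = 0.475

0.475


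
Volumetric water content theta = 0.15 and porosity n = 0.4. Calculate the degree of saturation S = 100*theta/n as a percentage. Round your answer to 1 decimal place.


Step 1: S = 100 * theta_v / n
Step 2: S = 100 * 0.15 / 0.4
Step 3: S = 37.5%

37.5


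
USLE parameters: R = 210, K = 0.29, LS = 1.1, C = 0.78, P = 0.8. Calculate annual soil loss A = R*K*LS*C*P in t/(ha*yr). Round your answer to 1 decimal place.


Step 1: A = R * K * LS * C * P
Step 2: R * K = 210 * 0.29 = 60.9
Step 3: (R*K) * LS = 60.9 * 1.1 = 66.99
Step 4: * C * P = 66.99 * 0.78 * 0.8 = 41.8
Step 5: A = 41.8 t/(ha*yr)

41.8


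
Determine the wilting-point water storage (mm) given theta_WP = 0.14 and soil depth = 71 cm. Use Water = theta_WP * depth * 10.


Step 1: Water (mm) = theta_WP * depth * 10
Step 2: Water = 0.14 * 71 * 10
Step 3: Water = 99.4 mm

99.4


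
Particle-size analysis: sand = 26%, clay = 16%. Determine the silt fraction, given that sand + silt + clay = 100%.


Step 1: sand + silt + clay = 100%
Step 2: silt = 100 - sand - clay
Step 3: silt = 100 - 26 - 16
Step 4: silt = 58%

58


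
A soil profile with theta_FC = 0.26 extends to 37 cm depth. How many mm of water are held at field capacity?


Step 1: Water (mm) = theta_FC * depth (cm) * 10
Step 2: Water = 0.26 * 37 * 10
Step 3: Water = 96.2 mm

96.2


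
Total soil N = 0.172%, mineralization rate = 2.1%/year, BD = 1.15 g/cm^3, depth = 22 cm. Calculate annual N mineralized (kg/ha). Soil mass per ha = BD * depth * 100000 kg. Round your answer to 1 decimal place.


Step 1: Soil mass per ha = BD * depth * 100000 = 1.15 * 22 * 100000 = 2530000 kg
Step 2: Total N pool = soil mass * N%/100 = 2530000 * 0.172/100 = 4351.6 kg/ha
Step 3: N mineralized = N pool * rate%/100 = 4351.6 * 2.1/100 = 91.4 kg/ha/yr

91.4


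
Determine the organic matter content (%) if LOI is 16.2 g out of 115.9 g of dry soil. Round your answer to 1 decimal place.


Step 1: OM% = 100 * LOI / sample mass
Step 2: OM = 100 * 16.2 / 115.9
Step 3: OM = 14.0%

14.0


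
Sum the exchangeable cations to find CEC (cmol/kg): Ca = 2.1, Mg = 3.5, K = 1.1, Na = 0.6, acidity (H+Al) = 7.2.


Step 1: CEC = Ca + Mg + K + Na + (H+Al)
Step 2: CEC = 2.1 + 3.5 + 1.1 + 0.6 + 7.2
Step 3: CEC = 14.5 cmol/kg

14.5


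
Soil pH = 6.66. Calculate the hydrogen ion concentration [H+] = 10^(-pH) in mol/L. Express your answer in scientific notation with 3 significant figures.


Step 1: [H+] = 10^(-pH)
Step 2: [H+] = 10^(-6.66)
Step 3: [H+] = 2.19e-07 mol/L

2.19e-07


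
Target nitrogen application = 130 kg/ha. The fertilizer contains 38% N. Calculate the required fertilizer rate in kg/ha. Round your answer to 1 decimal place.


Step 1: Fertilizer rate = target N / (N content / 100)
Step 2: Rate = 130 / (38 / 100)
Step 3: Rate = 130 / 0.38
Step 4: Rate = 342.1 kg/ha

342.1


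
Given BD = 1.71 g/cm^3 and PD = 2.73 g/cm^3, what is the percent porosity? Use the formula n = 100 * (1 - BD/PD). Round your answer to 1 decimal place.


Step 1: Formula: n = 100 * (1 - BD / PD)
Step 2: n = 100 * (1 - 1.71 / 2.73)
Step 3: n = 100 * (1 - 0.62637)
Step 4: n = 37.4%

37.4


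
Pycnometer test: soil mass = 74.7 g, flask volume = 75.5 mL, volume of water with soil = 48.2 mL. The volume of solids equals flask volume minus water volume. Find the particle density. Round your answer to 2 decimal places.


Step 1: Volume of solids = flask volume - water volume with soil
Step 2: V_solids = 75.5 - 48.2 = 27.3 mL
Step 3: Particle density = mass / V_solids = 74.7 / 27.3 = 2.74 g/cm^3

2.74


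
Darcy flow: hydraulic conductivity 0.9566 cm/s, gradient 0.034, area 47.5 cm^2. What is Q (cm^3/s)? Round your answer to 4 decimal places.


Step 1: Apply Darcy's law: Q = K * i * A
Step 2: Q = 0.9566 * 0.034 * 47.5
Step 3: Q = 1.5449 cm^3/s

1.5449


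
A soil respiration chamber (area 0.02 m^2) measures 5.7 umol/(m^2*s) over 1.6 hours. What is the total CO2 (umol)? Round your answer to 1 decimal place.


Step 1: Convert time to seconds: 1.6 hr * 3600 = 5760.0 s
Step 2: Total = flux * area * time_s
Step 3: Total = 5.7 * 0.02 * 5760.0
Step 4: Total = 656.6 umol

656.6


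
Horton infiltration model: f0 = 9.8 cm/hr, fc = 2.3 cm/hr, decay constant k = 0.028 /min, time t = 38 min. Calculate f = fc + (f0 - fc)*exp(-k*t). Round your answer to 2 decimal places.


Step 1: f = fc + (f0 - fc) * exp(-k * t)
Step 2: exp(-0.028 * 38) = 0.345073
Step 3: f = 2.3 + (9.8 - 2.3) * 0.345073
Step 4: f = 2.3 + 7.5 * 0.345073
Step 5: f = 4.89 cm/hr

4.89


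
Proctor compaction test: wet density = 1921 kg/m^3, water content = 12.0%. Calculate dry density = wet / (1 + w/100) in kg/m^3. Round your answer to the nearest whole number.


Step 1: Dry density = wet density / (1 + w/100)
Step 2: Dry density = 1921 / (1 + 12.0/100)
Step 3: Dry density = 1921 / 1.12
Step 4: Dry density = 1715 kg/m^3

1715


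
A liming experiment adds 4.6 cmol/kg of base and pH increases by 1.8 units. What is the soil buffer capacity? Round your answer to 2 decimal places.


Step 1: BC = change in base / change in pH
Step 2: BC = 4.6 / 1.8
Step 3: BC = 2.56 cmol/(kg*pH unit)

2.56


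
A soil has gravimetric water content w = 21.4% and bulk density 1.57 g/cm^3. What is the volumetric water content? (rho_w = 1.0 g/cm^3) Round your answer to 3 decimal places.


Step 1: theta = (w / 100) * BD / rho_w
Step 2: theta = (21.4 / 100) * 1.57 / 1.0
Step 3: theta = 0.214 * 1.57
Step 4: theta = 0.336

0.336


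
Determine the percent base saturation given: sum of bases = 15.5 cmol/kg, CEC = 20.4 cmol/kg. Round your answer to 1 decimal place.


Step 1: BS = 100 * (sum of bases) / CEC
Step 2: BS = 100 * 15.5 / 20.4
Step 3: BS = 76.0%

76.0


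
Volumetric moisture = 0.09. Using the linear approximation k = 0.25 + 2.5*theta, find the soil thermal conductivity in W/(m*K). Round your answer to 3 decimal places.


Step 1: k = 0.25 + 2.5 * theta
Step 2: k = 0.25 + 2.5 * 0.09
Step 3: k = 0.25 + 0.225
Step 4: k = 0.475 W/(m*K)

0.475


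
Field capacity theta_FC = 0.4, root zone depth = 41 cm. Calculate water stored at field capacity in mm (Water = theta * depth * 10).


Step 1: Water (mm) = theta_FC * depth (cm) * 10
Step 2: Water = 0.4 * 41 * 10
Step 3: Water = 164.0 mm

164.0


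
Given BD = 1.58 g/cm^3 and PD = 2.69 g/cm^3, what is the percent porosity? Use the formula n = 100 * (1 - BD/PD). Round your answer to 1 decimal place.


Step 1: Formula: n = 100 * (1 - BD / PD)
Step 2: n = 100 * (1 - 1.58 / 2.69)
Step 3: n = 100 * (1 - 0.58736)
Step 4: n = 41.3%

41.3


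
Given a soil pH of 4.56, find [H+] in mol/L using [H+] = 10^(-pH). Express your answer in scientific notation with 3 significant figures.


Step 1: [H+] = 10^(-pH)
Step 2: [H+] = 10^(-4.56)
Step 3: [H+] = 2.75e-05 mol/L

2.75e-05


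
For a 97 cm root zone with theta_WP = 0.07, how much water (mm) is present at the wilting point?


Step 1: Water (mm) = theta_WP * depth * 10
Step 2: Water = 0.07 * 97 * 10
Step 3: Water = 67.9 mm

67.9


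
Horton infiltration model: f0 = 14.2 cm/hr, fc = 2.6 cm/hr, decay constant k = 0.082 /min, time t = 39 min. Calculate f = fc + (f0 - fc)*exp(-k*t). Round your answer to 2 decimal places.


Step 1: f = fc + (f0 - fc) * exp(-k * t)
Step 2: exp(-0.082 * 39) = 0.040844
Step 3: f = 2.6 + (14.2 - 2.6) * 0.040844
Step 4: f = 2.6 + 11.6 * 0.040844
Step 5: f = 3.07 cm/hr

3.07


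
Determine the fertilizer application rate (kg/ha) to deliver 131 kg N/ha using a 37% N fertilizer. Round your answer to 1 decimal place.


Step 1: Fertilizer rate = target N / (N content / 100)
Step 2: Rate = 131 / (37 / 100)
Step 3: Rate = 131 / 0.37
Step 4: Rate = 354.1 kg/ha

354.1


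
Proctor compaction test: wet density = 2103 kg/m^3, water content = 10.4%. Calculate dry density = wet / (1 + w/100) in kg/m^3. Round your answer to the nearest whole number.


Step 1: Dry density = wet density / (1 + w/100)
Step 2: Dry density = 2103 / (1 + 10.4/100)
Step 3: Dry density = 2103 / 1.104
Step 4: Dry density = 1905 kg/m^3

1905


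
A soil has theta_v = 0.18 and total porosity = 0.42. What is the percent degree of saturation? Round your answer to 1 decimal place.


Step 1: S = 100 * theta_v / n
Step 2: S = 100 * 0.18 / 0.42
Step 3: S = 42.9%

42.9


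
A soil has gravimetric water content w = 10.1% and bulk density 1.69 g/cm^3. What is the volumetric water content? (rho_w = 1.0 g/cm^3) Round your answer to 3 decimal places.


Step 1: theta = (w / 100) * BD / rho_w
Step 2: theta = (10.1 / 100) * 1.69 / 1.0
Step 3: theta = 0.101 * 1.69
Step 4: theta = 0.171

0.171


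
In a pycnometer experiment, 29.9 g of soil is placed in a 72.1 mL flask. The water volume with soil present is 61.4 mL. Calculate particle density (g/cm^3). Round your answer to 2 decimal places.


Step 1: Volume of solids = flask volume - water volume with soil
Step 2: V_solids = 72.1 - 61.4 = 10.7 mL
Step 3: Particle density = mass / V_solids = 29.9 / 10.7 = 2.79 g/cm^3

2.79


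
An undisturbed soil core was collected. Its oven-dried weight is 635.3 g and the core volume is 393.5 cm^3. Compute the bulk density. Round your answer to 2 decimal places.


Step 1: Identify the formula: BD = dry mass / volume
Step 2: Substitute values: BD = 635.3 / 393.5
Step 3: BD = 1.61 g/cm^3

1.61


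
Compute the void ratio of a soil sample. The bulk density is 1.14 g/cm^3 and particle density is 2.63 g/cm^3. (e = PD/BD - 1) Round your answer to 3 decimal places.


Step 1: e = PD / BD - 1
Step 2: e = 2.63 / 1.14 - 1
Step 3: e = 2.30702 - 1
Step 4: e = 1.307

1.307


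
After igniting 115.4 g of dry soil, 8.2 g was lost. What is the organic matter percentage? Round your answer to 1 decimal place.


Step 1: OM% = 100 * LOI / sample mass
Step 2: OM = 100 * 8.2 / 115.4
Step 3: OM = 7.1%

7.1


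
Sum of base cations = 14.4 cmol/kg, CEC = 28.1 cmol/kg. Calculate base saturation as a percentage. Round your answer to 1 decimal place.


Step 1: BS = 100 * (sum of bases) / CEC
Step 2: BS = 100 * 14.4 / 28.1
Step 3: BS = 51.2%

51.2


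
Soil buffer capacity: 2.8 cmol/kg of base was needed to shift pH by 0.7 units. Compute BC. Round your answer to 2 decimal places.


Step 1: BC = change in base / change in pH
Step 2: BC = 2.8 / 0.7
Step 3: BC = 4.0 cmol/(kg*pH unit)

4.0


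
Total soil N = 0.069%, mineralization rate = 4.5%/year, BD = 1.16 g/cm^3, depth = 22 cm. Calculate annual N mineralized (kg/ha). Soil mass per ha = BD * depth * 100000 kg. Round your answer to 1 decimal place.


Step 1: Soil mass per ha = BD * depth * 100000 = 1.16 * 22 * 100000 = 2552000 kg
Step 2: Total N pool = soil mass * N%/100 = 2552000 * 0.069/100 = 1760.88 kg/ha
Step 3: N mineralized = N pool * rate%/100 = 1760.88 * 4.5/100 = 79.2 kg/ha/yr

79.2


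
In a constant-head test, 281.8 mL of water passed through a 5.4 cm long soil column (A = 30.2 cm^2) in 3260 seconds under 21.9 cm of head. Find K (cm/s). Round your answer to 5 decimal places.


Step 1: K = Q * L / (A * t * h)
Step 2: Numerator = 281.8 * 5.4 = 1521.72
Step 3: Denominator = 30.2 * 3260 * 21.9 = 2156098.8
Step 4: K = 1521.72 / 2156098.8 = 0.00071 cm/s

0.00071


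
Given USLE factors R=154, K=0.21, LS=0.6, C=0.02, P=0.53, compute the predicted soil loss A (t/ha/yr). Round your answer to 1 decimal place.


Step 1: A = R * K * LS * C * P
Step 2: R * K = 154 * 0.21 = 32.34
Step 3: (R*K) * LS = 32.34 * 0.6 = 19.404
Step 4: * C * P = 19.404 * 0.02 * 0.53 = 0.2
Step 5: A = 0.2 t/(ha*yr)

0.2


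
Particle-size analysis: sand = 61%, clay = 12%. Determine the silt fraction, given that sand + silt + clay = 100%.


Step 1: sand + silt + clay = 100%
Step 2: silt = 100 - sand - clay
Step 3: silt = 100 - 61 - 12
Step 4: silt = 27%

27


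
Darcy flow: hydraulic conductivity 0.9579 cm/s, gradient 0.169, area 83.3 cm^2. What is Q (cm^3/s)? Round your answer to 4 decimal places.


Step 1: Apply Darcy's law: Q = K * i * A
Step 2: Q = 0.9579 * 0.169 * 83.3
Step 3: Q = 13.485 cm^3/s

13.485


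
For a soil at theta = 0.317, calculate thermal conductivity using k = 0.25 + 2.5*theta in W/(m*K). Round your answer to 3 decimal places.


Step 1: k = 0.25 + 2.5 * theta
Step 2: k = 0.25 + 2.5 * 0.317
Step 3: k = 0.25 + 0.793
Step 4: k = 1.043 W/(m*K)

1.043


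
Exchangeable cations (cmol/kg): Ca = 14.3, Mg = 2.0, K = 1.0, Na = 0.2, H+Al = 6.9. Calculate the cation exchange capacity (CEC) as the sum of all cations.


Step 1: CEC = Ca + Mg + K + Na + (H+Al)
Step 2: CEC = 14.3 + 2.0 + 1.0 + 0.2 + 6.9
Step 3: CEC = 24.4 cmol/kg

24.4


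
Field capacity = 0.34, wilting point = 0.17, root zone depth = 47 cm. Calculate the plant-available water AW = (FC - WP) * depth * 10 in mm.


Step 1: Available water = (FC - WP) * depth * 10
Step 2: AW = (0.34 - 0.17) * 47 * 10
Step 3: AW = 0.17 * 47 * 10
Step 4: AW = 79.9 mm

79.9


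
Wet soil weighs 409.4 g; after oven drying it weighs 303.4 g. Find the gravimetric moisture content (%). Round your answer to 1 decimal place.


Step 1: Water mass = wet - dry = 409.4 - 303.4 = 106.0 g
Step 2: w = 100 * water mass / dry mass
Step 3: w = 100 * 106.0 / 303.4 = 34.9%

34.9


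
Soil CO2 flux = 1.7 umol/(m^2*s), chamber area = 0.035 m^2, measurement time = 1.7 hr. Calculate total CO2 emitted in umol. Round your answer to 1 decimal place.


Step 1: Convert time to seconds: 1.7 hr * 3600 = 6120.0 s
Step 2: Total = flux * area * time_s
Step 3: Total = 1.7 * 0.035 * 6120.0
Step 4: Total = 364.1 umol

364.1


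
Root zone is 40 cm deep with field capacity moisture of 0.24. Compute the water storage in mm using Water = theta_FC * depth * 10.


Step 1: Water (mm) = theta_FC * depth (cm) * 10
Step 2: Water = 0.24 * 40 * 10
Step 3: Water = 96.0 mm

96.0


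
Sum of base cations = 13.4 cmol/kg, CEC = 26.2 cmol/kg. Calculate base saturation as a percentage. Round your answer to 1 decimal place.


Step 1: BS = 100 * (sum of bases) / CEC
Step 2: BS = 100 * 13.4 / 26.2
Step 3: BS = 51.1%

51.1


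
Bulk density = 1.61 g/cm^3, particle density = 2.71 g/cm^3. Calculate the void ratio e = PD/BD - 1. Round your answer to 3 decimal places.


Step 1: e = PD / BD - 1
Step 2: e = 2.71 / 1.61 - 1
Step 3: e = 1.68323 - 1
Step 4: e = 0.683

0.683


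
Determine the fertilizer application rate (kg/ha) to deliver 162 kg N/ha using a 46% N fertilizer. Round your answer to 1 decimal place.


Step 1: Fertilizer rate = target N / (N content / 100)
Step 2: Rate = 162 / (46 / 100)
Step 3: Rate = 162 / 0.46
Step 4: Rate = 352.2 kg/ha

352.2


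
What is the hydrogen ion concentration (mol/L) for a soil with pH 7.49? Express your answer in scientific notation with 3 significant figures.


Step 1: [H+] = 10^(-pH)
Step 2: [H+] = 10^(-7.49)
Step 3: [H+] = 3.24e-08 mol/L

3.24e-08


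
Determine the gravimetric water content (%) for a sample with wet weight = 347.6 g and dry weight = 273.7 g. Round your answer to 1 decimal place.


Step 1: Water mass = wet - dry = 347.6 - 273.7 = 73.9 g
Step 2: w = 100 * water mass / dry mass
Step 3: w = 100 * 73.9 / 273.7 = 27.0%

27.0


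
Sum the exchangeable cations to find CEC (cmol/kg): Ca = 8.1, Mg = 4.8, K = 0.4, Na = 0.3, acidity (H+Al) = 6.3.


Step 1: CEC = Ca + Mg + K + Na + (H+Al)
Step 2: CEC = 8.1 + 4.8 + 0.4 + 0.3 + 6.3
Step 3: CEC = 19.9 cmol/kg

19.9


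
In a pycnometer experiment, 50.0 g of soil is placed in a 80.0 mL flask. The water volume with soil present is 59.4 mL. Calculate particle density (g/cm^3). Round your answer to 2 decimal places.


Step 1: Volume of solids = flask volume - water volume with soil
Step 2: V_solids = 80.0 - 59.4 = 20.6 mL
Step 3: Particle density = mass / V_solids = 50.0 / 20.6 = 2.43 g/cm^3

2.43


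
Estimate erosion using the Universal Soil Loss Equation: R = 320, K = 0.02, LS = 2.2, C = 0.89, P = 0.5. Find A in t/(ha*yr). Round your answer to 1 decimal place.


Step 1: A = R * K * LS * C * P
Step 2: R * K = 320 * 0.02 = 6.4
Step 3: (R*K) * LS = 6.4 * 2.2 = 14.08
Step 4: * C * P = 14.08 * 0.89 * 0.5 = 6.3
Step 5: A = 6.3 t/(ha*yr)

6.3


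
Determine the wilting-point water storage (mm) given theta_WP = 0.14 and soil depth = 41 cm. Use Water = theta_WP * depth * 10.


Step 1: Water (mm) = theta_WP * depth * 10
Step 2: Water = 0.14 * 41 * 10
Step 3: Water = 57.4 mm

57.4


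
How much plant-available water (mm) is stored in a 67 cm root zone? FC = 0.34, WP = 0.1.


Step 1: Available water = (FC - WP) * depth * 10
Step 2: AW = (0.34 - 0.1) * 67 * 10
Step 3: AW = 0.24 * 67 * 10
Step 4: AW = 160.8 mm

160.8


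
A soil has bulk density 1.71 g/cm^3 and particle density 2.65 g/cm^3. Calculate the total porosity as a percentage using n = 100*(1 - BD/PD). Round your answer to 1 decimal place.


Step 1: Formula: n = 100 * (1 - BD / PD)
Step 2: n = 100 * (1 - 1.71 / 2.65)
Step 3: n = 100 * (1 - 0.64528)
Step 4: n = 35.5%

35.5


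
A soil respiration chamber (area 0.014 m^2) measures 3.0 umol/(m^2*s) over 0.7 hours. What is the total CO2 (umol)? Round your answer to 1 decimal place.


Step 1: Convert time to seconds: 0.7 hr * 3600 = 2520.0 s
Step 2: Total = flux * area * time_s
Step 3: Total = 3.0 * 0.014 * 2520.0
Step 4: Total = 105.8 umol

105.8


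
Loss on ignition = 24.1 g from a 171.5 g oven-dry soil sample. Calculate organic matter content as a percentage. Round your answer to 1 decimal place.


Step 1: OM% = 100 * LOI / sample mass
Step 2: OM = 100 * 24.1 / 171.5
Step 3: OM = 14.1%

14.1


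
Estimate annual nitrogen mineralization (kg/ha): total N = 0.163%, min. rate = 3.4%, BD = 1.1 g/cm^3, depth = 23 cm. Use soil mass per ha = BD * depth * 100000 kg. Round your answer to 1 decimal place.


Step 1: Soil mass per ha = BD * depth * 100000 = 1.1 * 23 * 100000 = 2530000 kg
Step 2: Total N pool = soil mass * N%/100 = 2530000 * 0.163/100 = 4123.9 kg/ha
Step 3: N mineralized = N pool * rate%/100 = 4123.9 * 3.4/100 = 140.2 kg/ha/yr

140.2


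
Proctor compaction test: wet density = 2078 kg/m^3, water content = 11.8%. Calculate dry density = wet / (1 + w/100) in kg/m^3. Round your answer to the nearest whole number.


Step 1: Dry density = wet density / (1 + w/100)
Step 2: Dry density = 2078 / (1 + 11.8/100)
Step 3: Dry density = 2078 / 1.118
Step 4: Dry density = 1859 kg/m^3

1859


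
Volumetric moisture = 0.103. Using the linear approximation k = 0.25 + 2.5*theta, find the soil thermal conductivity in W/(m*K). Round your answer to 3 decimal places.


Step 1: k = 0.25 + 2.5 * theta
Step 2: k = 0.25 + 2.5 * 0.103
Step 3: k = 0.25 + 0.258
Step 4: k = 0.508 W/(m*K)

0.508


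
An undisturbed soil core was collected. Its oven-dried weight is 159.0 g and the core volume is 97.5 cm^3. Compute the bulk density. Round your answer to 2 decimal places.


Step 1: Identify the formula: BD = dry mass / volume
Step 2: Substitute values: BD = 159.0 / 97.5
Step 3: BD = 1.63 g/cm^3

1.63


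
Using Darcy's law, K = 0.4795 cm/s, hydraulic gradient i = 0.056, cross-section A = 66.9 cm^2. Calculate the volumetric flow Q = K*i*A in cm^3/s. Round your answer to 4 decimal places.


Step 1: Apply Darcy's law: Q = K * i * A
Step 2: Q = 0.4795 * 0.056 * 66.9
Step 3: Q = 1.7964 cm^3/s

1.7964


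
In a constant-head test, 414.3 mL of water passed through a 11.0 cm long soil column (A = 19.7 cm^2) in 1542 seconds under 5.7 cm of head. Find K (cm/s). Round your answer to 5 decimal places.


Step 1: K = Q * L / (A * t * h)
Step 2: Numerator = 414.3 * 11.0 = 4557.3
Step 3: Denominator = 19.7 * 1542 * 5.7 = 173151.18
Step 4: K = 4557.3 / 173151.18 = 0.02632 cm/s

0.02632


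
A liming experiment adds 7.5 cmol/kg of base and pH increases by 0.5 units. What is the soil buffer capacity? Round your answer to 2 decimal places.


Step 1: BC = change in base / change in pH
Step 2: BC = 7.5 / 0.5
Step 3: BC = 15.0 cmol/(kg*pH unit)

15.0
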